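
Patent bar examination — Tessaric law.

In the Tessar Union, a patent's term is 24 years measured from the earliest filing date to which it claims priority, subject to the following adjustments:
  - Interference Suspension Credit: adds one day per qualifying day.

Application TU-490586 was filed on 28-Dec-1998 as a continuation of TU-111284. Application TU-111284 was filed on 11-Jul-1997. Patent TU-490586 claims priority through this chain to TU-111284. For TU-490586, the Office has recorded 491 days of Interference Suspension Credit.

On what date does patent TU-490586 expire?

Earliest priority filing: 11 July 1997.
Base term: 11 July 1997 + 24 years → 11 July 2021.
Interference Suspension Credit: +491 days → 14 November 2022.

November 14, 2022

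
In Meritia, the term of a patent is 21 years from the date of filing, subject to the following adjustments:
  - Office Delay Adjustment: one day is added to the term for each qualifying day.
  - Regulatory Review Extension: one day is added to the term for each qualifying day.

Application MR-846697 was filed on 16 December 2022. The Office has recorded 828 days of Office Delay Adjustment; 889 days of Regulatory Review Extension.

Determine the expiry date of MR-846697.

Base term: filing date + 21 years → 16 December 2043.
Office Delay Adjustment: +828 days → 23 March 2046.
Regulatory Review Extension: +889 days → 28 August 2048.

August 28, 2048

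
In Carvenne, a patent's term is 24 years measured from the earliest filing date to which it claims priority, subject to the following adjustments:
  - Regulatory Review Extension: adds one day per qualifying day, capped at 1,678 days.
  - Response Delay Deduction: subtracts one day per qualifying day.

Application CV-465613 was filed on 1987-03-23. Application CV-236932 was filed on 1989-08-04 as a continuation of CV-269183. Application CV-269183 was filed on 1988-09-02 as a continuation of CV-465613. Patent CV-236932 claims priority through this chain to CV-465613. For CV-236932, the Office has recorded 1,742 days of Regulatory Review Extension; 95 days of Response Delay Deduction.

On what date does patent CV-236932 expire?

Earliest priority filing: 23 March 1987.
Base term: 23 March 1987 + 24 years → 23 March 2011.
Regulatory Review Extension: 1742 days claimed exceeds the 1678-day cap, so +1678 days → 26 October 2015.
Response Delay Deduction: −95 days → 23 July 2015.

2015-07-23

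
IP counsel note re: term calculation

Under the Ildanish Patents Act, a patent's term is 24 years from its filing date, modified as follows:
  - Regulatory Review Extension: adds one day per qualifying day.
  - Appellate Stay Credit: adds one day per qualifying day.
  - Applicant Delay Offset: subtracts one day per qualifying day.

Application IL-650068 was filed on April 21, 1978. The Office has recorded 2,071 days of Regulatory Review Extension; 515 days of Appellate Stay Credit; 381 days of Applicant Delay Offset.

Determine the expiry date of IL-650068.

May 4, 2008

Base term: filing date + 24 years → 21 April 2002.
Regulatory Review Extension: +2071 days → 22 December 2007.
Appellate Stay Credit: +515 days → 20 May 2009.
Applicant Delay Offset: −381 days → 4 May 2008.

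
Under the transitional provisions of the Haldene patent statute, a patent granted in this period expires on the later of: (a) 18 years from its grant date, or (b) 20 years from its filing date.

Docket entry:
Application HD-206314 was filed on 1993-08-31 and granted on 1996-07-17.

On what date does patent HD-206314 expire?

(a) grant + 18 years → 17 July 2014.
(b) filing + 20 years → 31 August 2013.
Later of the two: 17 July 2014.

2014-07-17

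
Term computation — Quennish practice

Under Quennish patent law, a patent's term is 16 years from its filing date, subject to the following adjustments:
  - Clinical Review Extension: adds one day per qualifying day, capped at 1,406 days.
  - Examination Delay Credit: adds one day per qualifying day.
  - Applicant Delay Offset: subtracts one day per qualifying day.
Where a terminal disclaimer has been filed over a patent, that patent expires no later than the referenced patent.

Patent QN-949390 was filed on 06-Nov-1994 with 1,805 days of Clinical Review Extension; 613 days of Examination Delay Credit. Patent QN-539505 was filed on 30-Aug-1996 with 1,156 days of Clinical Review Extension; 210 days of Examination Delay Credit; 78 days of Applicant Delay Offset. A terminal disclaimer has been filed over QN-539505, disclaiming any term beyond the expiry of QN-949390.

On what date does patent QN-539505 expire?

Natural term of QN-539505:
  Base: filing + 16 years → 30 August 2012.
  Clinical Review Extension: 1156 days (within the 1406-day cap) → +1156 days → 30 October 2015.
  Examination Delay Credit: +210 days → 27 May 2016.
  Applicant Delay Offset: −78 days → 10 March 2016.
Expiry of referenced patent QN-949390:
  Base: filing + 16 years → 6 November 2010.
  Clinical Review Extension: 1805 days claimed exceeds the 1406-day cap, so +1406 days → 12 September 2014.
  Examination Delay Credit: +613 days → 17 May 2016.
Terminal disclaimer: QN-539505 expires on the earlier of 10 March 2016 and 17 May 2016.

2016-03-10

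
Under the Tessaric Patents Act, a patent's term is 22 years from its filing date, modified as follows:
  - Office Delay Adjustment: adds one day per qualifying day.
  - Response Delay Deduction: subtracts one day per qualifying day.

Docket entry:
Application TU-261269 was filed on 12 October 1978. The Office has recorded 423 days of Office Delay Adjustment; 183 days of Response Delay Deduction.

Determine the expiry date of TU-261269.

June 9, 2001

Base term: filing date + 22 years → 12 October 2000.
Office Delay Adjustment: +423 days → 9 December 2001.
Response Delay Deduction: −183 days → 9 June 2001.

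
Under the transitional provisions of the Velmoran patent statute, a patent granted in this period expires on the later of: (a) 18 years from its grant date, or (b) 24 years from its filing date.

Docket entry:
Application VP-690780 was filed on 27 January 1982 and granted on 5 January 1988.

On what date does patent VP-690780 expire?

2006-01-27

(a) grant + 18 years → 5 January 2006.
(b) filing + 24 years → 27 January 2006.
Later of the two: 27 January 2006.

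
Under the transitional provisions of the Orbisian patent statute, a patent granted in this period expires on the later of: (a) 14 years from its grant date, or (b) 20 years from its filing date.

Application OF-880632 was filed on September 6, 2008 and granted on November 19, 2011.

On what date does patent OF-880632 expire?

(a) grant + 14 years → 19 November 2025.
(b) filing + 20 years → 6 September 2028.
Later of the two: 6 September 2028.

September 6, 2028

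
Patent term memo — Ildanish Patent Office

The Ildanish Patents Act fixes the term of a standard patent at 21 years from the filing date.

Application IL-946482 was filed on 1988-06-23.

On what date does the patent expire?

June 23, 2009

Filing date + 21 years → 23 June 2009.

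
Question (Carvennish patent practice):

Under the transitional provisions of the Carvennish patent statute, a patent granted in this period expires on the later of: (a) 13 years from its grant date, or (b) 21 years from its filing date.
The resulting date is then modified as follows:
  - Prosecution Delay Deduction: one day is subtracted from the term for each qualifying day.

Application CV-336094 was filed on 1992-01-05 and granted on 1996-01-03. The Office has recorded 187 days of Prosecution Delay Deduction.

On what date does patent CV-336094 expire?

(a) grant + 13 years → 3 January 2009.
(b) filing + 21 years → 5 January 2013.
Later of the two: 5 January 2013.
Prosecution Delay Deduction: −187 days → 2 July 2012.

July 2, 2012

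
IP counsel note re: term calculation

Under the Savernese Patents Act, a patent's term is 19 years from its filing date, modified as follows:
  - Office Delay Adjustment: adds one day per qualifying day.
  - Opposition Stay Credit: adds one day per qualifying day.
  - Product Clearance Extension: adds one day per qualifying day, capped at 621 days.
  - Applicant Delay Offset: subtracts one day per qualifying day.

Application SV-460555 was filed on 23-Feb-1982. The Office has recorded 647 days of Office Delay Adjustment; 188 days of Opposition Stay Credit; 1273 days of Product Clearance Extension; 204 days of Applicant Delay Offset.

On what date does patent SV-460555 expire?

2004-07-29

Base term: filing date + 19 years → 23 February 2001.
Office Delay Adjustment: +647 days → 2 December 2002.
Opposition Stay Credit: +188 days → 8 June 2003.
Product Clearance Extension: 1273 days claimed exceeds the 621-day cap, so +621 days → 18 February 2005.
Applicant Delay Offset: −204 days → 29 July 2004.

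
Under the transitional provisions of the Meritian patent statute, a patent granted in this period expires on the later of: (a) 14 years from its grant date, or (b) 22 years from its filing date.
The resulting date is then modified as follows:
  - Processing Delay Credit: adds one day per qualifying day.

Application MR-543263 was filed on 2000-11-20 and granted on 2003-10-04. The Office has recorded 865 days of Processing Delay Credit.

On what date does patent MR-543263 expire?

(a) grant + 14 years → 4 October 2017.
(b) filing + 22 years → 20 November 2022.
Later of the two: 20 November 2022.
Processing Delay Credit: +865 days → 3 April 2025.

April 3, 2025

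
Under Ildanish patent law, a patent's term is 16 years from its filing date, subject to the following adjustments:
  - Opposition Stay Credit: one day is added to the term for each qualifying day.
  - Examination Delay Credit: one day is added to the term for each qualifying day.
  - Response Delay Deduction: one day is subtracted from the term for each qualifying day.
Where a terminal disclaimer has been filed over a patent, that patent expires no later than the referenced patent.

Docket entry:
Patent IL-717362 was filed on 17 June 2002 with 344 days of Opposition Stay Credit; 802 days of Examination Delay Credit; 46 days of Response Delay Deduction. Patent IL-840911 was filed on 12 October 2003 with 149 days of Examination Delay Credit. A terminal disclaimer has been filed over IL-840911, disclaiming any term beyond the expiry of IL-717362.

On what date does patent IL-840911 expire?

Natural term of IL-840911:
  Base: filing + 16 years → 12 October 2019.
  Examination Delay Credit: +149 days → 9 March 2020.
Expiry of referenced patent IL-717362:
  Base: filing + 16 years → 17 June 2018.
  Opposition Stay Credit: +344 days → 27 May 2019.
  Examination Delay Credit: +802 days → 6 August 2021.
  Response Delay Deduction: −46 days → 21 June 2021.
Terminal disclaimer: IL-840911 expires on the earlier of 9 March 2020 and 21 June 2021.

2020-03-09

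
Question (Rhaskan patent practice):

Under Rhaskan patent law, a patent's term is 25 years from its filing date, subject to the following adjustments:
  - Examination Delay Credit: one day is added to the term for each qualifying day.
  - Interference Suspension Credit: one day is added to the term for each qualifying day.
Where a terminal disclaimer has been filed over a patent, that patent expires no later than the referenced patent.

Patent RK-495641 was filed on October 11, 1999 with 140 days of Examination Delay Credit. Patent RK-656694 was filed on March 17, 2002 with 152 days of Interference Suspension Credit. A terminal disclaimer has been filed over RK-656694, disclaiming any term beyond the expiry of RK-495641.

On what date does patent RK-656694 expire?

February 28, 2025

Natural term of RK-656694:
  Base: filing + 25 years → 17 March 2027.
  Interference Suspension Credit: +152 days → 16 August 2027.
Expiry of referenced patent RK-495641:
  Base: filing + 25 years → 11 October 2024.
  Examination Delay Credit: +140 days → 28 February 2025.
Terminal disclaimer: RK-656694 expires on the earlier of 16 August 2027 and 28 February 2025.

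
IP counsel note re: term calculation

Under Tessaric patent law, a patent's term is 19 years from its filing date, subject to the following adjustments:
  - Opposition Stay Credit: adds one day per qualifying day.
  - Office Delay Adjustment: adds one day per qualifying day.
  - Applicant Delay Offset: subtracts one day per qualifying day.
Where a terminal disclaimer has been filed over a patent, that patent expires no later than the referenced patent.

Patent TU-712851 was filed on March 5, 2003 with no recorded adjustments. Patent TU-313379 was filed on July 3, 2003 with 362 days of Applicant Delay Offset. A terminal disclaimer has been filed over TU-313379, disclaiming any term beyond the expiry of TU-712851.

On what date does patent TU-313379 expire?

Natural term of TU-313379:
  Base: filing + 19 years → 3 July 2022.
  Applicant Delay Offset: −362 days → 6 July 2021.
Expiry of referenced patent TU-712851:
  Base: filing + 19 years → 5 March 2022.
Terminal disclaimer: TU-313379 expires on the earlier of 6 July 2021 and 5 March 2022.

July 6, 2021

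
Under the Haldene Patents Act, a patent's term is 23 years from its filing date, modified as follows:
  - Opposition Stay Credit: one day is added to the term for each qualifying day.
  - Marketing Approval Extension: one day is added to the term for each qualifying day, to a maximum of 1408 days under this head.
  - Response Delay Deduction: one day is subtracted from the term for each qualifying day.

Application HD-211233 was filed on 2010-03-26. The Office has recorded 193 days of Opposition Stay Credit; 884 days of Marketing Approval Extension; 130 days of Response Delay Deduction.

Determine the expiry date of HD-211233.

Base term: filing date + 23 years → 26 March 2033.
Opposition Stay Credit: +193 days → 5 October 2033.
Marketing Approval Extension: 884 days (within the 1408-day cap) → +884 days → 7 March 2036.
Response Delay Deduction: −130 days → 29 October 2035.

2035-10-29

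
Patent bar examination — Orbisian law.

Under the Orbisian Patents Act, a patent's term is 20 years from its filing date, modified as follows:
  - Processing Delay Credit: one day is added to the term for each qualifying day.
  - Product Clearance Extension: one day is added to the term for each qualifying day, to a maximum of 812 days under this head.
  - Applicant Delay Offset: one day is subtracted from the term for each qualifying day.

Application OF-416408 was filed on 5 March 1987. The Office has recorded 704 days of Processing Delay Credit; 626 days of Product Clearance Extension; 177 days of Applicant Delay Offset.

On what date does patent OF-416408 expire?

May 1, 2010

Base term: filing date + 20 years → 5 March 2007.
Processing Delay Credit: +704 days → 6 February 2009.
Product Clearance Extension: 626 days (within the 812-day cap) → +626 days → 25 October 2010.
Applicant Delay Offset: −177 days → 1 May 2010.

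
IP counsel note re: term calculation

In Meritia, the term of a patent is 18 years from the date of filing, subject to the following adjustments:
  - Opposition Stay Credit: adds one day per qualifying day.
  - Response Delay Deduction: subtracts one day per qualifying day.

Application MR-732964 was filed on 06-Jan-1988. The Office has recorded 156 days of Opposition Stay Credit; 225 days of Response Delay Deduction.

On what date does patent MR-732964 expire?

Base term: filing date + 18 years → 6 January 2006.
Opposition Stay Credit: +156 days → 11 June 2006.
Response Delay Deduction: −225 days → 29 October 2005.

2005-10-29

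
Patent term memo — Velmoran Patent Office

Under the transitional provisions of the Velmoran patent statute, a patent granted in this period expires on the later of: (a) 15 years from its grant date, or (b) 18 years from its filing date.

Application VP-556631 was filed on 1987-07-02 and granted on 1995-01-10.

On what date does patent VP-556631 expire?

2010-01-10

(a) grant + 15 years → 10 January 2010.
(b) filing + 18 years → 2 July 2005.
Later of the two: 10 January 2010.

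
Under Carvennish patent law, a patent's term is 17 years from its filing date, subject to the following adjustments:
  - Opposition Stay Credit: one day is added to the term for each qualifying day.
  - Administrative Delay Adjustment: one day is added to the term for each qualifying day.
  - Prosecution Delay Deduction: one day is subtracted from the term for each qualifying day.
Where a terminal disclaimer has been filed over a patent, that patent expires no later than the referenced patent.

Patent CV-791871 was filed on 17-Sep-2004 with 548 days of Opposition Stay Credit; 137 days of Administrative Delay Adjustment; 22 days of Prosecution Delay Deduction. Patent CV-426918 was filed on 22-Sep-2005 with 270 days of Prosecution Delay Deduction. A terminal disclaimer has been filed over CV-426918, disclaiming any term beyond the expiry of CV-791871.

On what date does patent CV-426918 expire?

December 26, 2021

Natural term of CV-426918:
  Base: filing + 17 years → 22 September 2022.
  Prosecution Delay Deduction: −270 days → 26 December 2021.
Expiry of referenced patent CV-791871:
  Base: filing + 17 years → 17 September 2021.
  Opposition Stay Credit: +548 days → 19 March 2023.
  Administrative Delay Adjustment: +137 days → 3 August 2023.
  Prosecution Delay Deduction: −22 days → 12 July 2023.
Terminal disclaimer: CV-426918 expires on the earlier of 26 December 2021 and 12 July 2023.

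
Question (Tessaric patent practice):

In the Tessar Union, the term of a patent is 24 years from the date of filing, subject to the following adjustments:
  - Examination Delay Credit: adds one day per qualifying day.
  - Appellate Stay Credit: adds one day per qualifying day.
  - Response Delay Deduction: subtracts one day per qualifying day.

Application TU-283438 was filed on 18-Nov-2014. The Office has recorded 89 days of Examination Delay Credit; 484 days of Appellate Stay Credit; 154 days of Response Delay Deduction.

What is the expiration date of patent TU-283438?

2040-01-11

Base term: filing date + 24 years → 18 November 2038.
Examination Delay Credit: +89 days → 15 February 2039.
Appellate Stay Credit: +484 days → 13 June 2040.
Response Delay Deduction: −154 days → 11 January 2040.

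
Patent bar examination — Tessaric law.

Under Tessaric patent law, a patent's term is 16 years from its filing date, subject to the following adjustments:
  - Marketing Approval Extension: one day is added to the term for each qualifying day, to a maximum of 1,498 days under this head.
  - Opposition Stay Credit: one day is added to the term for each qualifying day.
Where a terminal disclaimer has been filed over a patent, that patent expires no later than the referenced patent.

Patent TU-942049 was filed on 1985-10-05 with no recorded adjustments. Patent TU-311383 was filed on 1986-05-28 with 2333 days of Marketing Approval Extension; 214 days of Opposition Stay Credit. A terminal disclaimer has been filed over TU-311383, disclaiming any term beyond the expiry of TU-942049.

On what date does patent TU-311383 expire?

Natural term of TU-311383:
  Base: filing + 16 years → 28 May 2002.
  Marketing Approval Extension: 2333 days claimed exceeds the 1498-day cap, so +1498 days → 4 July 2006.
  Opposition Stay Credit: +214 days → 3 February 2007.
Expiry of referenced patent TU-942049:
  Base: filing + 16 years → 5 October 2001.
Terminal disclaimer: TU-311383 expires on the earlier of 3 February 2007 and 5 October 2001.

October 5, 2001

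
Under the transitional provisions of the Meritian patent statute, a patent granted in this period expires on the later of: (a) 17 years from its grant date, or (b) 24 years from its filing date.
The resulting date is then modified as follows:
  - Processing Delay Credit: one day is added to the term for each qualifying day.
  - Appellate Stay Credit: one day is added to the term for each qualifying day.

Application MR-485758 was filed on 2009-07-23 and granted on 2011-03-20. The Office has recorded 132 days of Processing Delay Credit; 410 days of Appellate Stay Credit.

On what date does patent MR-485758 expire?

(a) grant + 17 years → 20 March 2028.
(b) filing + 24 years → 23 July 2033.
Later of the two: 23 July 2033.
Processing Delay Credit: +132 days → 2 December 2033.
Appellate Stay Credit: +410 days → 16 January 2035.

January 16, 2035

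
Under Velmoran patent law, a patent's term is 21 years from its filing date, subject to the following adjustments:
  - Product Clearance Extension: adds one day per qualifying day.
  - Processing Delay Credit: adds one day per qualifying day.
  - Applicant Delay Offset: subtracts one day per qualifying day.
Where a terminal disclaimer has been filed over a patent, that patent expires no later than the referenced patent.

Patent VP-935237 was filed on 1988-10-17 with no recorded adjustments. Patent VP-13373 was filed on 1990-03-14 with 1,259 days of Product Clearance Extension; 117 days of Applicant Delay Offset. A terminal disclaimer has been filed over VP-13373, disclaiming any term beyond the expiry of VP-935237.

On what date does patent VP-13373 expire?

2009-10-17

Natural term of VP-13373:
  Base: filing + 21 years → 14 March 2011.
  Product Clearance Extension: +1259 days → 24 August 2014.
  Applicant Delay Offset: −117 days → 29 April 2014.
Expiry of referenced patent VP-935237:
  Base: filing + 21 years → 17 October 2009.
Terminal disclaimer: VP-13373 expires on the earlier of 29 April 2014 and 17 October 2009.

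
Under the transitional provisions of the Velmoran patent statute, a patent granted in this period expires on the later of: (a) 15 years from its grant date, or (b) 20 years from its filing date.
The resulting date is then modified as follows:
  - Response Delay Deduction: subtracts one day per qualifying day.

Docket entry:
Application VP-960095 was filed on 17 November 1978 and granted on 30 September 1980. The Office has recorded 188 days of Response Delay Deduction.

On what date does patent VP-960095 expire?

(a) grant + 15 years → 30 September 1995.
(b) filing + 20 years → 17 November 1998.
Later of the two: 17 November 1998.
Response Delay Deduction: −188 days → 13 May 1998.

1998-05-13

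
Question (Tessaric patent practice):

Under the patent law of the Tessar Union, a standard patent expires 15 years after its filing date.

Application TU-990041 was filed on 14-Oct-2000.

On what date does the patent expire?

Filing date + 15 years → 14 October 2015.

October 14, 2015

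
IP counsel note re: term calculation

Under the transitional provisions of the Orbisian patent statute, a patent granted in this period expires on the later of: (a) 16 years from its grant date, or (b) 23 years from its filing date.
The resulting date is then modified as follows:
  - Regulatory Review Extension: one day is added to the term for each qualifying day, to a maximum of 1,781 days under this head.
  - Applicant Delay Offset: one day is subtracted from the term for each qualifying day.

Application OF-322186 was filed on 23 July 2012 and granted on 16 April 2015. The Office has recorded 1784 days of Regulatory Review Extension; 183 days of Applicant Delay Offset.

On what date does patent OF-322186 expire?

December 7, 2039

(a) grant + 16 years → 16 April 2031.
(b) filing + 23 years → 23 July 2035.
Later of the two: 23 July 2035.
Regulatory Review Extension: 1784 days claimed exceeds the 1781-day cap, so +1781 days → 7 June 2040.
Applicant Delay Offset: −183 days → 7 December 2039.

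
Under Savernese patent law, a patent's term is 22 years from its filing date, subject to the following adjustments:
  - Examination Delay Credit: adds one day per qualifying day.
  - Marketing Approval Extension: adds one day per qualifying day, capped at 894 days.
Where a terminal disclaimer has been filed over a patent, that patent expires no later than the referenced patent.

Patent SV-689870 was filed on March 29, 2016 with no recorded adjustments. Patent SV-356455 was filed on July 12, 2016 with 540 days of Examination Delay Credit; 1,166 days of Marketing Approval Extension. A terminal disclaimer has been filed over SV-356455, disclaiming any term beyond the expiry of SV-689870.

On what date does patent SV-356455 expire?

March 29, 2038

Natural term of SV-356455:
  Base: filing + 22 years → 12 July 2038.
  Examination Delay Credit: +540 days → 3 January 2040.
  Marketing Approval Extension: 1166 days claimed exceeds the 894-day cap, so +894 days → 15 June 2042.
Expiry of referenced patent SV-689870:
  Base: filing + 22 years → 29 March 2038.
Terminal disclaimer: SV-356455 expires on the earlier of 15 June 2042 and 29 March 2038.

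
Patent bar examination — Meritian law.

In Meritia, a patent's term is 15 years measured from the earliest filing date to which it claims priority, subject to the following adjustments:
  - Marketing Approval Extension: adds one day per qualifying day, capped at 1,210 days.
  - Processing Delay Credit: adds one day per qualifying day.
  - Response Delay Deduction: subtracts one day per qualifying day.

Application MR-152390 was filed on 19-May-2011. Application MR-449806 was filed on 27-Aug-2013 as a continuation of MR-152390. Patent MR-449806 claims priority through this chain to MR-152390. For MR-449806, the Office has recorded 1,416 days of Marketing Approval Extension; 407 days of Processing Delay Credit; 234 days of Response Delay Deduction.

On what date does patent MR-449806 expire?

2030-03-02

Earliest priority filing: 19 May 2011.
Base term: 19 May 2011 + 15 years → 19 May 2026.
Marketing Approval Extension: 1416 days claimed exceeds the 1210-day cap, so +1210 days → 10 September 2029.
Processing Delay Credit: +407 days → 22 October 2030.
Response Delay Deduction: −234 days → 2 March 2030.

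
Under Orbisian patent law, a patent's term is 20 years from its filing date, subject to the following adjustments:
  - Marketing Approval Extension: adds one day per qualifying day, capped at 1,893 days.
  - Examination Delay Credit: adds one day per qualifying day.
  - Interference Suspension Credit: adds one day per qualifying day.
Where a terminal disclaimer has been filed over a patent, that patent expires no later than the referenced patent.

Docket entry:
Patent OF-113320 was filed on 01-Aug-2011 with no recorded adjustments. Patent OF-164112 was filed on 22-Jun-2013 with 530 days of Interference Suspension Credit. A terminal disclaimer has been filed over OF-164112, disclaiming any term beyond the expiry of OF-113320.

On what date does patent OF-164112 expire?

2031-08-01

Natural term of OF-164112:
  Base: filing + 20 years → 22 June 2033.
  Interference Suspension Credit: +530 days → 4 December 2034.
Expiry of referenced patent OF-113320:
  Base: filing + 20 years → 1 August 2031.
Terminal disclaimer: OF-164112 expires on the earlier of 4 December 2034 and 1 August 2031.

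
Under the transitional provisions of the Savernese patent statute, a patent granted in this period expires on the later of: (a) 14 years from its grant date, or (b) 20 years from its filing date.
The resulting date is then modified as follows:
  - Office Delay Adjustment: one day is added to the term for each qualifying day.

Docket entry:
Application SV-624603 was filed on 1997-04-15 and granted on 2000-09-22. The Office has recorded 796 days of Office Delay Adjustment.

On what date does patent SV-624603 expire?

(a) grant + 14 years → 22 September 2014.
(b) filing + 20 years → 15 April 2017.
Later of the two: 15 April 2017.
Office Delay Adjustment: +796 days → 20 June 2019.

2019-06-20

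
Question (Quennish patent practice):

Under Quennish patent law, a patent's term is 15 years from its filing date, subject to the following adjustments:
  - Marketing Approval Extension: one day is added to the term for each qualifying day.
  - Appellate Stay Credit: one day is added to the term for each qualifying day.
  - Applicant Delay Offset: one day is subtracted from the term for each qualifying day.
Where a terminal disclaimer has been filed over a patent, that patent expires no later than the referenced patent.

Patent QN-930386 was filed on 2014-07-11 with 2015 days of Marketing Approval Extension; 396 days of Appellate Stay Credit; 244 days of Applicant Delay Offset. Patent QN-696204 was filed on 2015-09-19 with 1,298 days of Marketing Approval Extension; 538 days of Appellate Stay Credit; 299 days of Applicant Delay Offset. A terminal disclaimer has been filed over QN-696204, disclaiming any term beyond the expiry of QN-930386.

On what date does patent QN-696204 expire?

Natural term of QN-696204:
  Base: filing + 15 years → 19 September 2030.
  Marketing Approval Extension: +1298 days → 9 April 2034.
  Appellate Stay Credit: +538 days → 29 September 2035.
  Applicant Delay Offset: −299 days → 4 December 2034.
Expiry of referenced patent QN-930386:
  Base: filing + 15 years → 11 July 2029.
  Marketing Approval Extension: +2015 days → 16 January 2035.
  Appellate Stay Credit: +396 days → 16 February 2036.
  Applicant Delay Offset: −244 days → 17 June 2035.
Terminal disclaimer: QN-696204 expires on the earlier of 4 December 2034 and 17 June 2035.

2034-12-04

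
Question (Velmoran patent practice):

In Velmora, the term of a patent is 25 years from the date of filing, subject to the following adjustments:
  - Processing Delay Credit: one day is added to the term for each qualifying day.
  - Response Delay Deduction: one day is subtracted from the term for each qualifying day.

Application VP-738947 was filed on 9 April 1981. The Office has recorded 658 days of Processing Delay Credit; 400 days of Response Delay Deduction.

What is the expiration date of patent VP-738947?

2006-12-23

Base term: filing date + 25 years → 9 April 2006.
Processing Delay Credit: +658 days → 27 January 2008.
Response Delay Deduction: −400 days → 23 December 2006.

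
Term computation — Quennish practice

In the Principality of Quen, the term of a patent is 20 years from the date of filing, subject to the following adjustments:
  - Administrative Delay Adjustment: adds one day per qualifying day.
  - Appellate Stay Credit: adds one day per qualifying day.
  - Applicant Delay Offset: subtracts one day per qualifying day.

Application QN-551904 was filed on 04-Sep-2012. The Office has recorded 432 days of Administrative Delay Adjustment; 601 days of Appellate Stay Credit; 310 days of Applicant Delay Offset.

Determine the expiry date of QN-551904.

Base term: filing date + 20 years → 4 September 2032.
Administrative Delay Adjustment: +432 days → 10 November 2033.
Appellate Stay Credit: +601 days → 4 July 2035.
Applicant Delay Offset: −310 days → 28 August 2034.

2034-08-28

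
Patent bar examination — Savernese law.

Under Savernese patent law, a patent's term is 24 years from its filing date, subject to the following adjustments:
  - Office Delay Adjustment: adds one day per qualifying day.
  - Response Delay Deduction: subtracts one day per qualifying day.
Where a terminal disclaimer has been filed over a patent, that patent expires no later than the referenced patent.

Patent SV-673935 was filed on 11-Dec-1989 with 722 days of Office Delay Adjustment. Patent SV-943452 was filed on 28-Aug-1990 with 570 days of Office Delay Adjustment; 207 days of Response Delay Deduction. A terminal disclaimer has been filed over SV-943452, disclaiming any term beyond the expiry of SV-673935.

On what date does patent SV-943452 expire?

August 26, 2015

Natural term of SV-943452:
  Base: filing + 24 years → 28 August 2014.
  Office Delay Adjustment: +570 days → 20 March 2016.
  Response Delay Deduction: −207 days → 26 August 2015.
Expiry of referenced patent SV-673935:
  Base: filing + 24 years → 11 December 2013.
  Office Delay Adjustment: +722 days → 3 December 2015.
Terminal disclaimer: SV-943452 expires on the earlier of 26 August 2015 and 3 December 2015.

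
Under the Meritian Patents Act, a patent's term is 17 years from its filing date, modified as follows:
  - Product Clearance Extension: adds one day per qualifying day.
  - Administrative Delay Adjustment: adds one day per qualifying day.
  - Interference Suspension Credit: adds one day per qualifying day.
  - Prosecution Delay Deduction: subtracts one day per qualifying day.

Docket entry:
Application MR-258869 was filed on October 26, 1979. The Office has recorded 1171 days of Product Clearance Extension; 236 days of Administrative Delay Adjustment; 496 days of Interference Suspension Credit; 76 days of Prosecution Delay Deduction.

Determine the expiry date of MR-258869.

2001-10-27

Base term: filing date + 17 years → 26 October 1996.
Product Clearance Extension: +1171 days → 10 January 2000.
Administrative Delay Adjustment: +236 days → 2 September 2000.
Interference Suspension Credit: +496 days → 11 January 2002.
Prosecution Delay Deduction: −76 days → 27 October 2001.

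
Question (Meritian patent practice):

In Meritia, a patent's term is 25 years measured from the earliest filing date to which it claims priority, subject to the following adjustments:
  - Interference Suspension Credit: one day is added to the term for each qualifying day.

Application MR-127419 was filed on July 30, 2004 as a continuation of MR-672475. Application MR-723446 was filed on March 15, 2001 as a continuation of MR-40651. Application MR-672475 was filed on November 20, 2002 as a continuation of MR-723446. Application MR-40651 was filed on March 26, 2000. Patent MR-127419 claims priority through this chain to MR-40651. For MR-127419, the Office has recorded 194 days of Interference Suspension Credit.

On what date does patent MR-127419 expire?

2025-10-06

Earliest priority filing: 26 March 2000.
Base term: 26 March 2000 + 25 years → 26 March 2025.
Interference Suspension Credit: +194 days → 6 October 2025.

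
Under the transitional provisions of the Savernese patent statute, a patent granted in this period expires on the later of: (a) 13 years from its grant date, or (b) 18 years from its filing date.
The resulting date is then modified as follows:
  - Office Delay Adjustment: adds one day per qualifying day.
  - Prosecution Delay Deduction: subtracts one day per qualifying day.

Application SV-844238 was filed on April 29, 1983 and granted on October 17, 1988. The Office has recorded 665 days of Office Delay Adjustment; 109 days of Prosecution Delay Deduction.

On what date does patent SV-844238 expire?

2003-04-26

(a) grant + 13 years → 17 October 2001.
(b) filing + 18 years → 29 April 2001.
Later of the two: 17 October 2001.
Office Delay Adjustment: +665 days → 13 August 2003.
Prosecution Delay Deduction: −109 days → 26 April 2003.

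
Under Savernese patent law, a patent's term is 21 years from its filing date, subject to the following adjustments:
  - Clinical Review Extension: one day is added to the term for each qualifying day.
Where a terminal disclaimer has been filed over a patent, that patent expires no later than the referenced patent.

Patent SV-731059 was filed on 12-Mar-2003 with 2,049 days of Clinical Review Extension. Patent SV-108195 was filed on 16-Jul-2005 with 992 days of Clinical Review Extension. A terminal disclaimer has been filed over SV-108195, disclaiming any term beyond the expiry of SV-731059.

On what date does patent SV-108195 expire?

2029-04-03

Natural term of SV-108195:
  Base: filing + 21 years → 16 July 2026.
  Clinical Review Extension: +992 days → 3 April 2029.
Expiry of referenced patent SV-731059:
  Base: filing + 21 years → 12 March 2024.
  Clinical Review Extension: +2049 days → 21 October 2029.
Terminal disclaimer: SV-108195 expires on the earlier of 3 April 2029 and 21 October 2029.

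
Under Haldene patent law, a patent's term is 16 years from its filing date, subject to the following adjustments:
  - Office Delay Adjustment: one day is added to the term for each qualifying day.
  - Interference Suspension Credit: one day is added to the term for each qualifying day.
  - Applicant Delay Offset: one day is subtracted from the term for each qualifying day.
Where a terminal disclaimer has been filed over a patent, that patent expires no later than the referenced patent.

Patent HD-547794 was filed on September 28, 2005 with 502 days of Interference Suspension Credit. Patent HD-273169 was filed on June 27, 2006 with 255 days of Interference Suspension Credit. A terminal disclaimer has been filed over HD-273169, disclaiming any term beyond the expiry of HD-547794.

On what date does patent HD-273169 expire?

February 12, 2023

Natural term of HD-273169:
  Base: filing + 16 years → 27 June 2022.
  Interference Suspension Credit: +255 days → 9 March 2023.
Expiry of referenced patent HD-547794:
  Base: filing + 16 years → 28 September 2021.
  Interference Suspension Credit: +502 days → 12 February 2023.
Terminal disclaimer: HD-273169 expires on the earlier of 9 March 2023 and 12 February 2023.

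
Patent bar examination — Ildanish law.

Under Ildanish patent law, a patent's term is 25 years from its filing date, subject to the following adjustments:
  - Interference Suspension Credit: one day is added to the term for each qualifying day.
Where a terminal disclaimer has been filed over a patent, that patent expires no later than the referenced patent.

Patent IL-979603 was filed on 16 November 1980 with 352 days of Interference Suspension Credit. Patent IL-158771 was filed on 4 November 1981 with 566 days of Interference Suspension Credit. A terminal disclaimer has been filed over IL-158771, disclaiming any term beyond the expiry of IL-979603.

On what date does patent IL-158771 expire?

2006-11-03

Natural term of IL-158771:
  Base: filing + 25 years → 4 November 2006.
  Interference Suspension Credit: +566 days → 23 May 2008.
Expiry of referenced patent IL-979603:
  Base: filing + 25 years → 16 November 2005.
  Interference Suspension Credit: +352 days → 3 November 2006.
Terminal disclaimer: IL-158771 expires on the earlier of 23 May 2008 and 3 November 2006.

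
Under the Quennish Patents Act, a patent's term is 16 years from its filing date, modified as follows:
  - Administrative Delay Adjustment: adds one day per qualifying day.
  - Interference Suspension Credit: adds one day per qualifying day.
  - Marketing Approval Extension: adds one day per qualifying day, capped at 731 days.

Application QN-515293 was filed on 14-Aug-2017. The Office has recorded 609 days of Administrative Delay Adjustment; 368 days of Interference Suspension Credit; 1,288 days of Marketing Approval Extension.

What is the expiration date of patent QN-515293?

2038-04-18

Base term: filing date + 16 years → 14 August 2033.
Administrative Delay Adjustment: +609 days → 15 April 2035.
Interference Suspension Credit: +368 days → 17 April 2036.
Marketing Approval Extension: 1288 days claimed exceeds the 731-day cap, so +731 days → 18 April 2038.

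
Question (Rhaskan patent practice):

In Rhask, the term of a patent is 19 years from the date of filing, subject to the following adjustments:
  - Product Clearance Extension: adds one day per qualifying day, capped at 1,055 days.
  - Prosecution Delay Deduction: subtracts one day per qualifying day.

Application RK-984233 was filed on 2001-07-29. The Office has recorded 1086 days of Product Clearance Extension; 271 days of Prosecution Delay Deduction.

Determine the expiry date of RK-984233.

Base term: filing date + 19 years → 29 July 2020.
Product Clearance Extension: 1086 days claimed exceeds the 1055-day cap, so +1055 days → 19 June 2023.
Prosecution Delay Deduction: −271 days → 21 September 2022.

2022-09-21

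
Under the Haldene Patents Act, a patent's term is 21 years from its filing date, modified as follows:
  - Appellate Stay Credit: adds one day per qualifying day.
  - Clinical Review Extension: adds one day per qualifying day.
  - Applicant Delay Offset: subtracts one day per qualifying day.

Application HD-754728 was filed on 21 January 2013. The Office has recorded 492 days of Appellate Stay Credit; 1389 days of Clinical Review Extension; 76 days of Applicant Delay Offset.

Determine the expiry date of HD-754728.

Base term: filing date + 21 years → 21 January 2034.
Appellate Stay Credit: +492 days → 28 May 2035.
Clinical Review Extension: +1389 days → 17 March 2039.
Applicant Delay Offset: −76 days → 31 December 2038.

December 31, 2038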